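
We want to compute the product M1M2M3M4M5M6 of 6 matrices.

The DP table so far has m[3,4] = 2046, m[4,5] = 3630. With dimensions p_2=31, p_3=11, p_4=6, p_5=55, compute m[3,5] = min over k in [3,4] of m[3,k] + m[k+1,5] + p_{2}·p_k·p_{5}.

12276

m[3,5] = min over k∈[3,4] of m[3,k]+m[k+1,5]+p_{2}·p_k·p_{5}.
k=3: 0 + 3630 + 31·11·55 = 22385; k=4: 2046 + 0 + 31·6·55 = 12276.
Minimum: 12276 at k=4.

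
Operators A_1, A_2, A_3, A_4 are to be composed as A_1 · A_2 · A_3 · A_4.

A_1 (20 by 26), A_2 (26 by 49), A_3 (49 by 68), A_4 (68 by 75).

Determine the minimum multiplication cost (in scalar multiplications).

Adjacent pairs: A_1A_2 = 20·26·49 = 25480; A_2A_3 = 26·49·68 = 86632; A_3A_4 = 49·68·75 = 249900.
Length 3: A_1..A_3: k=1: 0+86632+20·26·68=121992; k=2: 25480+0+20·49·68=92120 → min 92120 | A_2..A_4: k=2: 0+249900+26·49·75=345450; k=3: 86632+0+26·68·75=219232 → min 219232.
Length 4: A_1..A_4: k=1: 0+219232+20·26·75=258232; k=2: 25480+249900+20·49·75=348880; k=3: 92120+0+20·68·75=194120 → min 194120.
Optimal order: (((A_1 · A_2) · A_3) · A_4) with cost 194120.

194120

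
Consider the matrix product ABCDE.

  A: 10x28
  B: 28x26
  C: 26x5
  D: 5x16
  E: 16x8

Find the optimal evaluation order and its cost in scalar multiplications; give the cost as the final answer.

Adjacent pairs: AB = 10·28·26 = 7280; BC = 28·26·5 = 3640; CD = 26·5·16 = 2080; DE = 5·16·8 = 640.
Length 3: A..C: k=1: 0+3640+10·28·5=5040; k=2: 7280+0+10·26·5=8580 → min 5040 | B..D: k=2: 0+2080+28·26·16=13728; k=3: 3640+0+28·5·16=5880 → min 5880 | C..E: k=3: 0+640+26·5·8=1680; k=4: 2080+0+26·16·8=5408 → min 1680.
Length 4: A..D: k=1: 0+5880+10·28·16=10360; k=2: 7280+2080+10·26·16=13520; k=3: 5040+0+10·5·16=5840 → min 5840 | B..E: k=2: 0+1680+28·26·8=7504; k=3: 3640+640+28·5·8=5400; k=4: 5880+0+28·16·8=9464 → min 5400.
Length 5: A..E: k=1: 0+5400+10·28·8=7640; k=2: 7280+1680+10·26·8=11040; k=3: 5040+640+10·5·8=6080; k=4: 5840+0+10·16·8=7120 → min 6080.
Optimal parenthesization: ((A(BC))(DE)) with cost 6080.

6080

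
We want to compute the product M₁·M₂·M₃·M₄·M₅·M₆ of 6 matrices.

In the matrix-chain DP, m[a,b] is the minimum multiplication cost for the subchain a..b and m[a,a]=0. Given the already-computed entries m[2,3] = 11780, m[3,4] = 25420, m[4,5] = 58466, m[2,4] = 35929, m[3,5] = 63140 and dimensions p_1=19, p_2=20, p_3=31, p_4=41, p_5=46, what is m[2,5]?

m[2,5] = min over k∈[2,4] of m[2,k]+m[k+1,5]+p_{1}·p_k·p_{5}.
k=2: 0 + 63140 + 19·20·46 = 80620; k=3: 11780 + 58466 + 19·31·46 = 97340; k=4: 35929 + 0 + 19·41·46 = 71763.
Minimum: 71763 at k=4.

71763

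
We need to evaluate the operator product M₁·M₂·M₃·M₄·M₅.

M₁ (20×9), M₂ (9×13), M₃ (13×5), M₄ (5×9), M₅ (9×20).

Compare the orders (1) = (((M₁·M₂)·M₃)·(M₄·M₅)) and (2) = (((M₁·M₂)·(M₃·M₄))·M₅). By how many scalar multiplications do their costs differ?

2325

Order (1) = (((M₁·M₂)·M₃)·(M₄·M₅)): (M₁·M₂): 20×9 by 9×13 → 20×13, cost 20·9·13 = 2340; ((M₁·M₂)·M₃): 20×13 by 13×5 → 20×5, cost 20·13·5 = 1300; cumulative 3640; (M₄·M₅): 5×9 by 9×20 → 5×20, cost 5·9·20 = 900; (((M₁·M₂)·M₃)·(M₄·M₅)): 20×5 by 5×20 → 20×20, cost 20·5·20 = 2000; cumulative 6540. Total 6540.
Order (2) = (((M₁·M₂)·(M₃·M₄))·M₅): (M₁·M₂): 20×9 by 9×13 → 20×13, cost 20·9·13 = 2340; (M₃·M₄): 13×5 by 5×9 → 13×9, cost 13·5·9 = 585; ((M₁·M₂)·(M₃·M₄)): 20×13 by 13×9 → 20×9, cost 20·13·9 = 2340; cumulative 5265; (((M₁·M₂)·(M₃·M₄))·M₅): 20×9 by 9×20 → 20×20, cost 20·9·20 = 3600; cumulative 8865. Total 8865.
Difference: |6540 − 8865| = 2325.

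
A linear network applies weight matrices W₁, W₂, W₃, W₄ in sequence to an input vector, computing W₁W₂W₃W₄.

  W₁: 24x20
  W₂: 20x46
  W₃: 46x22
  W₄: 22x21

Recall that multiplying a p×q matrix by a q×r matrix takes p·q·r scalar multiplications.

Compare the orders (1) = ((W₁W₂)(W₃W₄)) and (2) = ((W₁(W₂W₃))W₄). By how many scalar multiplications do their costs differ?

24628

Order (1) = ((W₁W₂)(W₃W₄)): (W₁W₂): 24×20 by 20×46 → 24×46, cost 24·20·46 = 22080; (W₃W₄): 46×22 by 22×21 → 46×21, cost 46·22·21 = 21252; ((W₁W₂)(W₃W₄)): 24×46 by 46×21 → 24×21, cost 24·46·21 = 23184; cumulative 66516. Total 66516.
Order (2) = ((W₁(W₂W₃))W₄): (W₂W₃): 20×46 by 46×22 → 20×22, cost 20·46·22 = 20240; (W₁(W₂W₃)): 24×20 by 20×22 → 24×22, cost 24·20·22 = 10560; cumulative 30800; ((W₁(W₂W₃))W₄): 24×22 by 22×21 → 24×21, cost 24·22·21 = 11088; cumulative 41888. Total 41888.
Difference: |66516 − 41888| = 24628.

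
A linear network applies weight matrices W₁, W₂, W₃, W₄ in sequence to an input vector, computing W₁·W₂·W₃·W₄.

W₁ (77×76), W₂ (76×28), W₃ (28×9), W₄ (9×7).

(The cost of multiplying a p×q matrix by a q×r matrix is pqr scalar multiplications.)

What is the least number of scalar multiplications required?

57624

Adjacent pairs: W₁W₂ = 77·76·28 = 163856; W₂W₃ = 76·28·9 = 19152; W₃W₄ = 28·9·7 = 1764.
Length 3: W₁..W₃: k=1: 0+19152+77·76·9=71820; k=2: 163856+0+77·28·9=183260 → min 71820 | W₂..W₄: k=2: 0+1764+76·28·7=16660; k=3: 19152+0+76·9·7=23940 → min 16660.
Length 4: W₁..W₄: k=1: 0+16660+77·76·7=57624; k=2: 163856+1764+77·28·7=180712; k=3: 71820+0+77·9·7=76671 → min 57624.
Optimal order: (W₁·(W₂·(W₃·W₄))) with cost 57624.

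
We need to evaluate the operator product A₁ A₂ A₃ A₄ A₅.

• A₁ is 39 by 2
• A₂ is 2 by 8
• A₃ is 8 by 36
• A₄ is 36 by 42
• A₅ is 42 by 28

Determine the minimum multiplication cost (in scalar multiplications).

Adjacent pairs: A₁A₂ = 39·2·8 = 624; A₂A₃ = 2·8·36 = 576; A₃A₄ = 8·36·42 = 12096; A₄A₅ = 36·42·28 = 42336.
Length 3: A₁..A₃: k=1: 0+576+39·2·36=3384; k=2: 624+0+39·8·36=11856 → min 3384 | A₂..A₄: k=2: 0+12096+2·8·42=12768; k=3: 576+0+2·36·42=3600 → min 3600 | A₃..A₅: k=3: 0+42336+8·36·28=50400; k=4: 12096+0+8·42·28=21504 → min 21504.
Length 4: A₁..A₄: k=1: 0+3600+39·2·42=6876; k=2: 624+12096+39·8·42=25824; k=3: 3384+0+39·36·42=62352 → min 6876 | A₂..A₅: k=2: 0+21504+2·8·28=21952; k=3: 576+42336+2·36·28=44928; k=4: 3600+0+2·42·28=5952 → min 5952.
Length 5: A₁..A₅: k=1: 0+5952+39·2·28=8136; k=2: 624+21504+39·8·28=30864; k=3: 3384+42336+39·36·28=85032; k=4: 6876+0+39·42·28=52740 → min 8136.
Optimal order: (A₁ (((A₂ A₃) A₄) A₅)) with cost 8136.

8136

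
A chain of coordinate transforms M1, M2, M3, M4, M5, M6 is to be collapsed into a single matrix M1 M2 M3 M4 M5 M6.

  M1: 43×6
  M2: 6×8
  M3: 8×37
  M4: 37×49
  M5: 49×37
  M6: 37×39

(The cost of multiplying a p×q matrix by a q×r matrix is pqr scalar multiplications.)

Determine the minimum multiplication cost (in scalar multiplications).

Adjacent pairs: M1M2 = 43·6·8 = 2064; M2M3 = 6·8·37 = 1776; M3M4 = 8·37·49 = 14504; M4M5 = 37·49·37 = 67081; M5M6 = 49·37·39 = 70707.
Length 3: M1..M3: k=1: 0+1776+43·6·37=11322; k=2: 2064+0+43·8·37=14792 → min 11322 | M2..M4: k=2: 0+14504+6·8·49=16856; k=3: 1776+0+6·37·49=12654 → min 12654 | M3..M5: k=3: 0+67081+8·37·37=78033; k=4: 14504+0+8·49·37=29008 → min 29008 | M4..M6: k=4: 0+70707+37·49·39=141414; k=5: 67081+0+37·37·39=120472 → min 120472.
Length 4: M1..M4: k=1: 0+12654+43·6·49=25296; k=2: 2064+14504+43·8·49=33424; k=3: 11322+0+43·37·49=89281 → min 25296 | M2..M5: k=2: 0+29008+6·8·37=30784; k=3: 1776+67081+6·37·37=77071; k=4: 12654+0+6·49·37=23532 → min 23532 | M3..M6: k=3: 0+120472+8·37·39=132016; k=4: 14504+70707+8·49·39=100499; k=5: 29008+0+8·37·39=40552 → min 40552.
Length 5: M1..M5: k=1: 0+23532+43·6·37=33078; k=2: 2064+29008+43·8·37=43800; k=3: 11322+67081+43·37·37=137270; k=4: 25296+0+43·49·37=103255 → min 33078 | M2..M6: k=2: 0+40552+6·8·39=42424; k=3: 1776+120472+6·37·39=130906; k=4: 12654+70707+6·49·39=94827; k=5: 23532+0+6·37·39=32190 → min 32190.
Length 6: M1..M6: k=1: 0+32190+43·6·39=42252; k=2: 2064+40552+43·8·39=56032; k=3: 11322+120472+43·37·39=193843; k=4: 25296+70707+43·49·39=178176; k=5: 33078+0+43·37·39=95127 → min 42252.
Optimal order: (M1 ((((M2 M3) M4) M5) M6)) with cost 42252.

42252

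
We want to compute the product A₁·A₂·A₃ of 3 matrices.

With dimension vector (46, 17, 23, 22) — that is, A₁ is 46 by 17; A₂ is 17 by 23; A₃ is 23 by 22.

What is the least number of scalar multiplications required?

Order (A₁·(A₂·A₃)): (A₂·A₃): 17×23 by 23×22 → 17×22, cost 17·23·22 = 8602; (A₁·(A₂·A₃)): 46×17 by 17×22 → 46×22, cost 46·17·22 = 17204; cumulative 25806. Total 25806.
Order ((A₁·A₂)·A₃): (A₁·A₂): 46×17 by 17×23 → 46×23, cost 46·17·23 = 17986; ((A₁·A₂)·A₃): 46×23 by 23×22 → 46×22, cost 46·23·22 = 23276; cumulative 41262. Total 41262.
Minimum: 25806.

25806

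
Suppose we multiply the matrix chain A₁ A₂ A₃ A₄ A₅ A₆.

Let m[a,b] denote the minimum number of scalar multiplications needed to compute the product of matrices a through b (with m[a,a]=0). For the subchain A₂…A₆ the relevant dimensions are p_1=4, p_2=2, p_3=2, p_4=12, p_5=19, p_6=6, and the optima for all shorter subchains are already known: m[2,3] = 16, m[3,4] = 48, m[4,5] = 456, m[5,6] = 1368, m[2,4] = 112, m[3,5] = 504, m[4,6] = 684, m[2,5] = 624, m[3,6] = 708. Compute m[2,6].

m[2,6] = min over k∈[2,5] of m[2,k]+m[k+1,6]+p_{1}·p_k·p_{6}.
k=2: 0 + 708 + 4·2·6 = 756; k=3: 16 + 684 + 4·2·6 = 748; k=4: 112 + 1368 + 4·12·6 = 1768; k=5: 624 + 0 + 4·19·6 = 1080.
Minimum: 748 at k=3.

748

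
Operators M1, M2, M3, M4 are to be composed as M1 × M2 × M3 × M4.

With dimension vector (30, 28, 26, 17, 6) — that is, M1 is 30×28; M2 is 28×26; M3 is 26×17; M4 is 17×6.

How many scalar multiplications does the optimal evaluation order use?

Adjacent pairs: M1M2 = 30·28·26 = 21840; M2M3 = 28·26·17 = 12376; M3M4 = 26·17·6 = 2652.
Length 3: M1..M3: k=1: 0+12376+30·28·17=26656; k=2: 21840+0+30·26·17=35100 → min 26656 | M2..M4: k=2: 0+2652+28·26·6=7020; k=3: 12376+0+28·17·6=15232 → min 7020.
Length 4: M1..M4: k=1: 0+7020+30·28·6=12060; k=2: 21840+2652+30·26·6=29172; k=3: 26656+0+30·17·6=29716 → min 12060.
Optimal order: (M1 × (M2 × (M3 × M4))) with cost 12060.

12060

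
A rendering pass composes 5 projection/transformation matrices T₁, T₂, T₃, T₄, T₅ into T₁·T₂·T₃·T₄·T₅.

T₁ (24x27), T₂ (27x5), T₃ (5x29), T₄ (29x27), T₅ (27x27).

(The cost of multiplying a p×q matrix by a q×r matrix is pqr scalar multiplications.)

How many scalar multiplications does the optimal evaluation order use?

14040

Adjacent pairs: T₁T₂ = 24·27·5 = 3240; T₂T₃ = 27·5·29 = 3915; T₃T₄ = 5·29·27 = 3915; T₄T₅ = 29·27·27 = 21141.
Length 3: T₁..T₃: k=1: 0+3915+24·27·29=22707; k=2: 3240+0+24·5·29=6720 → min 6720 | T₂..T₄: k=2: 0+3915+27·5·27=7560; k=3: 3915+0+27·29·27=25056 → min 7560 | T₃..T₅: k=3: 0+21141+5·29·27=25056; k=4: 3915+0+5·27·27=7560 → min 7560.
Length 4: T₁..T₄: k=1: 0+7560+24·27·27=25056; k=2: 3240+3915+24·5·27=10395; k=3: 6720+0+24·29·27=25512 → min 10395 | T₂..T₅: k=2: 0+7560+27·5·27=11205; k=3: 3915+21141+27·29·27=46197; k=4: 7560+0+27·27·27=27243 → min 11205.
Length 5: T₁..T₅: k=1: 0+11205+24·27·27=28701; k=2: 3240+7560+24·5·27=14040; k=3: 6720+21141+24·29·27=46653; k=4: 10395+0+24·27·27=27891 → min 14040.
Optimal order: ((T₁·T₂)·((T₃·T₄)·T₅)) with cost 14040.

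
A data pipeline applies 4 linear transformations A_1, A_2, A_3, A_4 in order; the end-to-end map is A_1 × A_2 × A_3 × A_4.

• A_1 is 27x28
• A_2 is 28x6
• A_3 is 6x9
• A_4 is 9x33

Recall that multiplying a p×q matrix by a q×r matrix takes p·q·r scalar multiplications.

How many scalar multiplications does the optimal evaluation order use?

11664

Adjacent pairs: A_1A_2 = 27·28·6 = 4536; A_2A_3 = 28·6·9 = 1512; A_3A_4 = 6·9·33 = 1782.
Length 3: A_1..A_3: k=1: 0+1512+27·28·9=8316; k=2: 4536+0+27·6·9=5994 → min 5994 | A_2..A_4: k=2: 0+1782+28·6·33=7326; k=3: 1512+0+28·9·33=9828 → min 7326.
Length 4: A_1..A_4: k=1: 0+7326+27·28·33=32274; k=2: 4536+1782+27·6·33=11664; k=3: 5994+0+27·9·33=14013 → min 11664.
Optimal order: ((A_1 × A_2) × (A_3 × A_4)) with cost 11664.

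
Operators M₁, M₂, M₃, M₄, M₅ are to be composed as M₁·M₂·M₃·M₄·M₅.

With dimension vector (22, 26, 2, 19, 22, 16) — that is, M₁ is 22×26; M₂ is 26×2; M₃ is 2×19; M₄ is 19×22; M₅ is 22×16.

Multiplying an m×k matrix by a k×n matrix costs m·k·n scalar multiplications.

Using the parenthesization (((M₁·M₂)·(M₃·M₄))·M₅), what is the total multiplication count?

(M₁·M₂): 22×26 by 26×2 → 22×2, cost 22·26·2 = 1144
(M₃·M₄): 2×19 by 19×22 → 2×22, cost 2·19·22 = 836
((M₁·M₂)·(M₃·M₄)): 22×2 by 2×22 → 22×22, cost 22·2·22 = 968; cumulative 2948
(((M₁·M₂)·(M₃·M₄))·M₅): 22×22 by 22×16 → 22×16, cost 22·22·16 = 7744; cumulative 10692
Total: 10692 scalar multiplications.

10692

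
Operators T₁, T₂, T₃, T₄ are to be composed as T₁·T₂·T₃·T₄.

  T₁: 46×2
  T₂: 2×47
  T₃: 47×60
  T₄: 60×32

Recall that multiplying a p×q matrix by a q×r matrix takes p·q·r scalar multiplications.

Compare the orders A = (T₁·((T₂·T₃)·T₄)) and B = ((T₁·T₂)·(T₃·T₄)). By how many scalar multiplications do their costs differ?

Order A = (T₁·((T₂·T₃)·T₄)): (T₂·T₃): 2×47 by 47×60 → 2×60, cost 2·47·60 = 5640; ((T₂·T₃)·T₄): 2×60 by 60×32 → 2×32, cost 2·60·32 = 3840; cumulative 9480; (T₁·((T₂·T₃)·T₄)): 46×2 by 2×32 → 46×32, cost 46·2·32 = 2944; cumulative 12424. Total 12424.
Order B = ((T₁·T₂)·(T₃·T₄)): (T₁·T₂): 46×2 by 2×47 → 46×47, cost 46·2·47 = 4324; (T₃·T₄): 47×60 by 60×32 → 47×32, cost 47·60·32 = 90240; ((T₁·T₂)·(T₃·T₄)): 46×47 by 47×32 → 46×32, cost 46·47·32 = 69184; cumulative 163748. Total 163748.
Difference: |12424 − 163748| = 151324.

151324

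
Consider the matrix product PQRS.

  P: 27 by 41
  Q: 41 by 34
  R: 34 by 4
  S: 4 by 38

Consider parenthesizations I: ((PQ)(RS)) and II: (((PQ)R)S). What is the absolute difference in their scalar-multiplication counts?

Order I = ((PQ)(RS)): (PQ): 27×41 by 41×34 → 27×34, cost 27·41·34 = 37638; (RS): 34×4 by 4×38 → 34×38, cost 34·4·38 = 5168; ((PQ)(RS)): 27×34 by 34×38 → 27×38, cost 27·34·38 = 34884; cumulative 77690. Total 77690.
Order II = (((PQ)R)S): (PQ): 27×41 by 41×34 → 27×34, cost 27·41·34 = 37638; ((PQ)R): 27×34 by 34×4 → 27×4, cost 27·34·4 = 3672; cumulative 41310; (((PQ)R)S): 27×4 by 4×38 → 27×38, cost 27·4·38 = 4104; cumulative 45414. Total 45414.
Difference: |77690 − 45414| = 32276.

32276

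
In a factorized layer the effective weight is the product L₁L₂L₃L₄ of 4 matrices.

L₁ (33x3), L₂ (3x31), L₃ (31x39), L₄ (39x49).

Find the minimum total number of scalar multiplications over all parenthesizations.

14211

Adjacent pairs: L₁L₂ = 33·3·31 = 3069; L₂L₃ = 3·31·39 = 3627; L₃L₄ = 31·39·49 = 59241.
Length 3: L₁..L₃: k=1: 0+3627+33·3·39=7488; k=2: 3069+0+33·31·39=42966 → min 7488 | L₂..L₄: k=2: 0+59241+3·31·49=63798; k=3: 3627+0+3·39·49=9360 → min 9360.
Length 4: L₁..L₄: k=1: 0+9360+33·3·49=14211; k=2: 3069+59241+33·31·49=112437; k=3: 7488+0+33·39·49=70551 → min 14211.
Optimal order: (L₁((L₂L₃)L₄)) with cost 14211.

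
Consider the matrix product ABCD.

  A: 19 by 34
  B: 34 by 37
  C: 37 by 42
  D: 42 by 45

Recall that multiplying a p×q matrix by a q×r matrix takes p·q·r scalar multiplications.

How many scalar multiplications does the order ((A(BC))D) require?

115878

(BC): 34×37 by 37×42 → 34×42, cost 34·37·42 = 52836
(A(BC)): 19×34 by 34×42 → 19×42, cost 19·34·42 = 27132; cumulative 79968
((A(BC))D): 19×42 by 42×45 → 19×45, cost 19·42·45 = 35910; cumulative 115878
Total: 115878 scalar multiplications.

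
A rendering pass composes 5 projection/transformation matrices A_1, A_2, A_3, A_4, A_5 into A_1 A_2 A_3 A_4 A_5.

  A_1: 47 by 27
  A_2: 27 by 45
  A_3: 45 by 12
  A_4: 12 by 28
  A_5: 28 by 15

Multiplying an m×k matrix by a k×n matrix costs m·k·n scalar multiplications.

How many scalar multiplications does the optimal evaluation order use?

Adjacent pairs: A_1A_2 = 47·27·45 = 57105; A_2A_3 = 27·45·12 = 14580; A_3A_4 = 45·12·28 = 15120; A_4A_5 = 12·28·15 = 5040.
Length 3: A_1..A_3: k=1: 0+14580+47·27·12=29808; k=2: 57105+0+47·45·12=82485 → min 29808 | A_2..A_4: k=2: 0+15120+27·45·28=49140; k=3: 14580+0+27·12·28=23652 → min 23652 | A_3..A_5: k=3: 0+5040+45·12·15=13140; k=4: 15120+0+45·28·15=34020 → min 13140.
Length 4: A_1..A_4: k=1: 0+23652+47·27·28=59184; k=2: 57105+15120+47·45·28=131445; k=3: 29808+0+47·12·28=45600 → min 45600 | A_2..A_5: k=2: 0+13140+27·45·15=31365; k=3: 14580+5040+27·12·15=24480; k=4: 23652+0+27·28·15=34992 → min 24480.
Length 5: A_1..A_5: k=1: 0+24480+47·27·15=43515; k=2: 57105+13140+47·45·15=101970; k=3: 29808+5040+47·12·15=43308; k=4: 45600+0+47·28·15=65340 → min 43308.
Optimal order: ((A_1 (A_2 A_3)) (A_4 A_5)) with cost 43308.

43308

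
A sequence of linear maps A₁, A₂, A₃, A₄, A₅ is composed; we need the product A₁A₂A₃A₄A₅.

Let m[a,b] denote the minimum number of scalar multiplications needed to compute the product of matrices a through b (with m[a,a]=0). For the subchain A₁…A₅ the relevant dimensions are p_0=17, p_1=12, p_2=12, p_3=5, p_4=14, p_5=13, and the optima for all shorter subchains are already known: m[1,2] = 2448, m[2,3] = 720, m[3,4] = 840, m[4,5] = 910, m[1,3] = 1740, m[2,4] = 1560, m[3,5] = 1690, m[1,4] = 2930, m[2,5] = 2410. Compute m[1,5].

m[1,5] = min over k∈[1,4] of m[1,k]+m[k+1,5]+p_{0}·p_k·p_{5}.
k=1: 0 + 2410 + 17·12·13 = 5062; k=2: 2448 + 1690 + 17·12·13 = 6790; k=3: 1740 + 910 + 17·5·13 = 3755; k=4: 2930 + 0 + 17·14·13 = 6024.
Minimum: 3755 at k=3.

3755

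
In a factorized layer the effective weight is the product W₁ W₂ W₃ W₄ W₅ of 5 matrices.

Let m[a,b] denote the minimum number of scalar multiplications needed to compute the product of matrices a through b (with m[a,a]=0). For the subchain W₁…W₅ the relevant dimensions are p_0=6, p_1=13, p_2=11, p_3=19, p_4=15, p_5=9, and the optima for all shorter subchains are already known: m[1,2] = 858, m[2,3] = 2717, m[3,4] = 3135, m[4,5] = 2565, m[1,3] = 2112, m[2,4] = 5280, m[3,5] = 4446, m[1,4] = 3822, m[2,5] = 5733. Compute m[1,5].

m[1,5] = min over k∈[1,4] of m[1,k]+m[k+1,5]+p_{0}·p_k·p_{5}.
k=1: 0 + 5733 + 6·13·9 = 6435; k=2: 858 + 4446 + 6·11·9 = 5898; k=3: 2112 + 2565 + 6·19·9 = 5703; k=4: 3822 + 0 + 6·15·9 = 4632.
Minimum: 4632 at k=4.

4632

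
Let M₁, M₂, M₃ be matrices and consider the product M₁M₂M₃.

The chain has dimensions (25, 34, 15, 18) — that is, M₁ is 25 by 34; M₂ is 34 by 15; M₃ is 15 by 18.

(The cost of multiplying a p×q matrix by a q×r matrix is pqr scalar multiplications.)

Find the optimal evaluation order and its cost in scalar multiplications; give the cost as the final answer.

(M₁(M₂M₃)): cost 24480.
((M₁M₂)M₃): cost 19500.
Optimal: ((M₁M₂)M₃) with cost 19500.

19500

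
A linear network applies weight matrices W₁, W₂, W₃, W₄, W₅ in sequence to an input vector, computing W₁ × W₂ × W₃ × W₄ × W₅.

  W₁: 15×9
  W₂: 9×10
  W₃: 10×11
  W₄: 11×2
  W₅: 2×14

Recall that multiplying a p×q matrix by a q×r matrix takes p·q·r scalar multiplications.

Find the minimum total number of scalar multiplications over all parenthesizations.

1090

Adjacent pairs: W₁W₂ = 15·9·10 = 1350; W₂W₃ = 9·10·11 = 990; W₃W₄ = 10·11·2 = 220; W₄W₅ = 11·2·14 = 308.
Length 3: W₁..W₃: k=1: 0+990+15·9·11=2475; k=2: 1350+0+15·10·11=3000 → min 2475 | W₂..W₄: k=2: 0+220+9·10·2=400; k=3: 990+0+9·11·2=1188 → min 400 | W₃..W₅: k=3: 0+308+10·11·14=1848; k=4: 220+0+10·2·14=500 → min 500.
Length 4: W₁..W₄: k=1: 0+400+15·9·2=670; k=2: 1350+220+15·10·2=1870; k=3: 2475+0+15·11·2=2805 → min 670 | W₂..W₅: k=2: 0+500+9·10·14=1760; k=3: 990+308+9·11·14=2684; k=4: 400+0+9·2·14=652 → min 652.
Length 5: W₁..W₅: k=1: 0+652+15·9·14=2542; k=2: 1350+500+15·10·14=3950; k=3: 2475+308+15·11·14=5093; k=4: 670+0+15·2·14=1090 → min 1090.
Optimal order: ((W₁ × (W₂ × (W₃ × W₄))) × W₅) with cost 1090.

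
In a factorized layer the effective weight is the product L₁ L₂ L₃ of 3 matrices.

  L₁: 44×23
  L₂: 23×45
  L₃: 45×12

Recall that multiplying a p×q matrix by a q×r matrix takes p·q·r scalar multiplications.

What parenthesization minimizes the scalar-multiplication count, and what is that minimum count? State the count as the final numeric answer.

(L₁ (L₂ L₃)): cost 24564.
((L₁ L₂) L₃): cost 69300.
Optimal: (L₁ (L₂ L₃)) with cost 24564.

24564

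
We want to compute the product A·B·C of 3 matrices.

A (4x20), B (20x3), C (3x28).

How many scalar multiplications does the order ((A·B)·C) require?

576

(A·B): 4×20 by 20×3 → 4×3, cost 4·20·3 = 240
((A·B)·C): 4×3 by 3×28 → 4×28, cost 4·3·28 = 336; cumulative 576
Total: 576 scalar multiplications.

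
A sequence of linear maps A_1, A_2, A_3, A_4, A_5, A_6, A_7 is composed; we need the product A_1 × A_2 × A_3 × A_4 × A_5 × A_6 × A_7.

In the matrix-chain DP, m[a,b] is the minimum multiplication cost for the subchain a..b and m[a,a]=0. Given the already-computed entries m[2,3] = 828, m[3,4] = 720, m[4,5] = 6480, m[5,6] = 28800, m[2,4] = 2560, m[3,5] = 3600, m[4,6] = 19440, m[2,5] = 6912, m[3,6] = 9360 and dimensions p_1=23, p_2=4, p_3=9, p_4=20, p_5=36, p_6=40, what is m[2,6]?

13040

m[2,6] = min over k∈[2,5] of m[2,k]+m[k+1,6]+p_{1}·p_k·p_{6}.
k=2: 0 + 9360 + 23·4·40 = 13040; k=3: 828 + 19440 + 23·9·40 = 28548; k=4: 2560 + 28800 + 23·20·40 = 49760; k=5: 6912 + 0 + 23·36·40 = 40032.
Minimum: 13040 at k=2.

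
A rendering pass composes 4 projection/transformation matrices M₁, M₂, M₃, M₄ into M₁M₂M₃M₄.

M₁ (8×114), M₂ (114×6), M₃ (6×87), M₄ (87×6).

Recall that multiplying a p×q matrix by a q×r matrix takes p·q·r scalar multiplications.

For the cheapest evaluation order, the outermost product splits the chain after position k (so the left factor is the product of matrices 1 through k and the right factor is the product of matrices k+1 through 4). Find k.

2

Adjacent pairs: M₁M₂ = 8·114·6 = 5472; M₂M₃ = 114·6·87 = 59508; M₃M₄ = 6·87·6 = 3132.
Length 3: M₁..M₃: k=1: 0+59508+8·114·87=138852; k=2: 5472+0+8·6·87=9648 → min 9648 | M₂..M₄: k=2: 0+3132+114·6·6=7236; k=3: 59508+0+114·87·6=119016 → min 7236.
Top-level splits: k=1: (M₁..M₁)·(M₂..M₄) → 0+7236+8·114·6 = 12708; k=2: (M₁..M₂)·(M₃..M₄) → 5472+3132+8·6·6 = 8892; k=3: (M₁..M₃)·(M₄..M₄) → 9648+0+8·87·6 = 13824.
Best split is after M₂, i.e. k = 2.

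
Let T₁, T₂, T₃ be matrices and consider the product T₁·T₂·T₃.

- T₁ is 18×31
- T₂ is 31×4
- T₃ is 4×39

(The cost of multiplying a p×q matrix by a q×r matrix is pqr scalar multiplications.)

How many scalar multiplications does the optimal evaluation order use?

5040

Order (T₁·(T₂·T₃)): (T₂·T₃): 31×4 by 4×39 → 31×39, cost 31·4·39 = 4836; (T₁·(T₂·T₃)): 18×31 by 31×39 → 18×39, cost 18·31·39 = 21762; cumulative 26598. Total 26598.
Order ((T₁·T₂)·T₃): (T₁·T₂): 18×31 by 31×4 → 18×4, cost 18·31·4 = 2232; ((T₁·T₂)·T₃): 18×4 by 4×39 → 18×39, cost 18·4·39 = 2808; cumulative 5040. Total 5040.
Minimum: 5040.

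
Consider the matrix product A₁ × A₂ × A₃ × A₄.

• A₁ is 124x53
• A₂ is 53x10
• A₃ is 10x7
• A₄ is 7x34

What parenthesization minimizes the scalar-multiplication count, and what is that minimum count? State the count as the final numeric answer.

79226

Adjacent pairs: A₁A₂ = 124·53·10 = 65720; A₂A₃ = 53·10·7 = 3710; A₃A₄ = 10·7·34 = 2380.
Length 3: A₁..A₃: k=1: 0+3710+124·53·7=49714; k=2: 65720+0+124·10·7=74400 → min 49714 | A₂..A₄: k=2: 0+2380+53·10·34=20400; k=3: 3710+0+53·7·34=16324 → min 16324.
Length 4: A₁..A₄: k=1: 0+16324+124·53·34=239772; k=2: 65720+2380+124·10·34=110260; k=3: 49714+0+124·7·34=79226 → min 79226.
Optimal parenthesization: ((A₁ × (A₂ × A₃)) × A₄) with cost 79226.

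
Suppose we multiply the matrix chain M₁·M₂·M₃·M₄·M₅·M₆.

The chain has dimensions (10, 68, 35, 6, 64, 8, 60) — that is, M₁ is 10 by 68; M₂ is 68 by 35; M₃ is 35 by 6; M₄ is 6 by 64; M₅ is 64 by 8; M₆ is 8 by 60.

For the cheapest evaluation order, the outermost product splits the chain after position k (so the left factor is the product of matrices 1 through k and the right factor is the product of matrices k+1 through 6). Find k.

Adjacent pairs: M₁M₂ = 10·68·35 = 23800; M₂M₃ = 68·35·6 = 14280; M₃M₄ = 35·6·64 = 13440; M₄M₅ = 6·64·8 = 3072; M₅M₆ = 64·8·60 = 30720.
Length 3: M₁..M₃: k=1: 0+14280+10·68·6=18360; k=2: 23800+0+10·35·6=25900 → min 18360 | M₂..M₄: k=2: 0+13440+68·35·64=165760; k=3: 14280+0+68·6·64=40392 → min 40392 | M₃..M₅: k=3: 0+3072+35·6·8=4752; k=4: 13440+0+35·64·8=31360 → min 4752 | M₄..M₆: k=4: 0+30720+6·64·60=53760; k=5: 3072+0+6·8·60=5952 → min 5952.
Length 4: M₁..M₄: k=1: 0+40392+10·68·64=83912; k=2: 23800+13440+10·35·64=59640; k=3: 18360+0+10·6·64=22200 → min 22200 | M₂..M₅: k=2: 0+4752+68·35·8=23792; k=3: 14280+3072+68·6·8=20616; k=4: 40392+0+68·64·8=75208 → min 20616 | M₃..M₆: k=3: 0+5952+35·6·60=18552; k=4: 13440+30720+35·64·60=178560; k=5: 4752+0+35·8·60=21552 → min 18552.
Length 5: M₁..M₅: k=1: 0+20616+10·68·8=26056; k=2: 23800+4752+10·35·8=31352; k=3: 18360+3072+10·6·8=21912; k=4: 22200+0+10·64·8=27320 → min 21912 | M₂..M₆: k=2: 0+18552+68·35·60=161352; k=3: 14280+5952+68·6·60=44712; k=4: 40392+30720+68·64·60=332232; k=5: 20616+0+68·8·60=53256 → min 44712.
Top-level splits: k=1: (M₁..M₁)·(M₂..M₆) → 0+44712+10·68·60 = 85512; k=2: (M₁..M₂)·(M₃..M₆) → 23800+18552+10·35·60 = 63352; k=3: (M₁..M₃)·(M₄..M₆) → 18360+5952+10·6·60 = 27912; k=4: (M₁..M₄)·(M₅..M₆) → 22200+30720+10·64·60 = 91320; k=5: (M₁..M₅)·(M₆..M₆) → 21912+0+10·8·60 = 26712.
Best split is after M₅, i.e. k = 5.

5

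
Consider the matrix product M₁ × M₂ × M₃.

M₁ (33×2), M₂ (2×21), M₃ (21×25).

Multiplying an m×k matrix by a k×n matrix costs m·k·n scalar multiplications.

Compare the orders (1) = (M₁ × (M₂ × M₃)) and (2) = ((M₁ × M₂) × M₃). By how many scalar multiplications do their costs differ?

16011

Order (1) = (M₁ × (M₂ × M₃)): (M₂ × M₃): 2×21 by 21×25 → 2×25, cost 2·21·25 = 1050; (M₁ × (M₂ × M₃)): 33×2 by 2×25 → 33×25, cost 33·2·25 = 1650; cumulative 2700. Total 2700.
Order (2) = ((M₁ × M₂) × M₃): (M₁ × M₂): 33×2 by 2×21 → 33×21, cost 33·2·21 = 1386; ((M₁ × M₂) × M₃): 33×21 by 21×25 → 33×25, cost 33·21·25 = 17325; cumulative 18711. Total 18711.
Difference: |2700 − 18711| = 16011.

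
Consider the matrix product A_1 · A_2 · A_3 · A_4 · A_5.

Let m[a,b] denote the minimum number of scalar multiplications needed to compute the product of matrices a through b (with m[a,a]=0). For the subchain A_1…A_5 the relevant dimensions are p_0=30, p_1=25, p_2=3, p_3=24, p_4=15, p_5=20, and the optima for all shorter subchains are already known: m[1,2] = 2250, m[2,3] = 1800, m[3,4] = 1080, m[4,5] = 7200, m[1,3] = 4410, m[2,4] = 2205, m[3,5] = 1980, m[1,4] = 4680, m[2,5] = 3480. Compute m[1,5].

6030

m[1,5] = min over k∈[1,4] of m[1,k]+m[k+1,5]+p_{0}·p_k·p_{5}.
k=1: 0 + 3480 + 30·25·20 = 18480; k=2: 2250 + 1980 + 30·3·20 = 6030; k=3: 4410 + 7200 + 30·24·20 = 26010; k=4: 4680 + 0 + 30·15·20 = 13680.
Minimum: 6030 at k=2.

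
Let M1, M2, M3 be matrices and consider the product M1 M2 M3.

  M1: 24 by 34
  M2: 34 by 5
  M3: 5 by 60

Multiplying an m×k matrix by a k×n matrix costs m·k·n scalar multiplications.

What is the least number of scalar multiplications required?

11280

Order (M1 (M2 M3)): (M2 M3): 34×5 by 5×60 → 34×60, cost 34·5·60 = 10200; (M1 (M2 M3)): 24×34 by 34×60 → 24×60, cost 24·34·60 = 48960; cumulative 59160. Total 59160.
Order ((M1 M2) M3): (M1 M2): 24×34 by 34×5 → 24×5, cost 24·34·5 = 4080; ((M1 M2) M3): 24×5 by 5×60 → 24×60, cost 24·5·60 = 7200; cumulative 11280. Total 11280.
Minimum: 11280.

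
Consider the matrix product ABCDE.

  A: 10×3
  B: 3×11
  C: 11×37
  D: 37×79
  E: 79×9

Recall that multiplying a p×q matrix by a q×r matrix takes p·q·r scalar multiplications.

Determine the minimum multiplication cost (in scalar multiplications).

Adjacent pairs: AB = 10·3·11 = 330; BC = 3·11·37 = 1221; CD = 11·37·79 = 32153; DE = 37·79·9 = 26307.
Length 3: A..C: k=1: 0+1221+10·3·37=2331; k=2: 330+0+10·11·37=4400 → min 2331 | B..D: k=2: 0+32153+3·11·79=34760; k=3: 1221+0+3·37·79=9990 → min 9990 | C..E: k=3: 0+26307+11·37·9=29970; k=4: 32153+0+11·79·9=39974 → min 29970.
Length 4: A..D: k=1: 0+9990+10·3·79=12360; k=2: 330+32153+10·11·79=41173; k=3: 2331+0+10·37·79=31561 → min 12360 | B..E: k=2: 0+29970+3·11·9=30267; k=3: 1221+26307+3·37·9=28527; k=4: 9990+0+3·79·9=12123 → min 12123.
Length 5: A..E: k=1: 0+12123+10·3·9=12393; k=2: 330+29970+10·11·9=31290; k=3: 2331+26307+10·37·9=31968; k=4: 12360+0+10·79·9=19470 → min 12393.
Optimal order: (A(((BC)D)E)) with cost 12393.

12393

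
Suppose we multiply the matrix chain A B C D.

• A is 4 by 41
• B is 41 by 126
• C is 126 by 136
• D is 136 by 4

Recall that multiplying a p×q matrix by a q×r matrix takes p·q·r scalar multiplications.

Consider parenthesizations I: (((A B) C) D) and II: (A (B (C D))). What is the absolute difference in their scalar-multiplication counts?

Order I = (((A B) C) D): (A B): 4×41 by 41×126 → 4×126, cost 4·41·126 = 20664; ((A B) C): 4×126 by 126×136 → 4×136, cost 4·126·136 = 68544; cumulative 89208; (((A B) C) D): 4×136 by 136×4 → 4×4, cost 4·136·4 = 2176; cumulative 91384. Total 91384.
Order II = (A (B (C D))): (C D): 126×136 by 136×4 → 126×4, cost 126·136·4 = 68544; (B (C D)): 41×126 by 126×4 → 41×4, cost 41·126·4 = 20664; cumulative 89208; (A (B (C D))): 4×41 by 41×4 → 4×4, cost 4·41·4 = 656; cumulative 89864. Total 89864.
Difference: |91384 − 89864| = 1520.

1520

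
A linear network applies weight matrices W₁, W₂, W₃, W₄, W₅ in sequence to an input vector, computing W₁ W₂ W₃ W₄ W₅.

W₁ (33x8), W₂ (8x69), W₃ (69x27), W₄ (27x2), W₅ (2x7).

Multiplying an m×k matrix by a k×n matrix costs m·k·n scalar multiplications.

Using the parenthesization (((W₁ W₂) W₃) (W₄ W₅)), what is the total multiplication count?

(W₁ W₂): 33×8 by 8×69 → 33×69, cost 33·8·69 = 18216
((W₁ W₂) W₃): 33×69 by 69×27 → 33×27, cost 33·69·27 = 61479; cumulative 79695
(W₄ W₅): 27×2 by 2×7 → 27×7, cost 27·2·7 = 378
(((W₁ W₂) W₃) (W₄ W₅)): 33×27 by 27×7 → 33×7, cost 33·27·7 = 6237; cumulative 86310
Total: 86310 scalar multiplications.

86310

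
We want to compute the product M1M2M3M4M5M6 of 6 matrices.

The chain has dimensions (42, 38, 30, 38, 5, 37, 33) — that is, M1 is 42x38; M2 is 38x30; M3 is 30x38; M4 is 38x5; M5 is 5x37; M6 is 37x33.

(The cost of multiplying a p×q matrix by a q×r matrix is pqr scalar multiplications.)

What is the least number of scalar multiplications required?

Adjacent pairs: M1M2 = 42·38·30 = 47880; M2M3 = 38·30·38 = 43320; M3M4 = 30·38·5 = 5700; M4M5 = 38·5·37 = 7030; M5M6 = 5·37·33 = 6105.
Length 3: M1..M3: k=1: 0+43320+42·38·38=103968; k=2: 47880+0+42·30·38=95760 → min 95760 | M2..M4: k=2: 0+5700+38·30·5=11400; k=3: 43320+0+38·38·5=50540 → min 11400 | M3..M5: k=3: 0+7030+30·38·37=49210; k=4: 5700+0+30·5·37=11250 → min 11250 | M4..M6: k=4: 0+6105+38·5·33=12375; k=5: 7030+0+38·37·33=53428 → min 12375.
Length 4: M1..M4: k=1: 0+11400+42·38·5=19380; k=2: 47880+5700+42·30·5=59880; k=3: 95760+0+42·38·5=103740 → min 19380 | M2..M5: k=2: 0+11250+38·30·37=53430; k=3: 43320+7030+38·38·37=103778; k=4: 11400+0+38·5·37=18430 → min 18430 | M3..M6: k=3: 0+12375+30·38·33=49995; k=4: 5700+6105+30·5·33=16755; k=5: 11250+0+30·37·33=47880 → min 16755.
Length 5: M1..M5: k=1: 0+18430+42·38·37=77482; k=2: 47880+11250+42·30·37=105750; k=3: 95760+7030+42·38·37=161842; k=4: 19380+0+42·5·37=27150 → min 27150 | M2..M6: k=2: 0+16755+38·30·33=54375; k=3: 43320+12375+38·38·33=103347; k=4: 11400+6105+38·5·33=23775; k=5: 18430+0+38·37·33=64828 → min 23775.
Length 6: M1..M6: k=1: 0+23775+42·38·33=76443; k=2: 47880+16755+42·30·33=106215; k=3: 95760+12375+42·38·33=160803; k=4: 19380+6105+42·5·33=32415; k=5: 27150+0+42·37·33=78432 → min 32415.
Optimal order: ((M1(M2(M3M4)))(M5M6)) with cost 32415.

32415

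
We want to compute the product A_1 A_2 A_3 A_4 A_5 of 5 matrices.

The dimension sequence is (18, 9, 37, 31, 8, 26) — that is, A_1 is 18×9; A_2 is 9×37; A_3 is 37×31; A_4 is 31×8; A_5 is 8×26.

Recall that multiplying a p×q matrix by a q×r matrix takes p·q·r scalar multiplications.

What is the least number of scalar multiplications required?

16880

Adjacent pairs: A_1A_2 = 18·9·37 = 5994; A_2A_3 = 9·37·31 = 10323; A_3A_4 = 37·31·8 = 9176; A_4A_5 = 31·8·26 = 6448.
Length 3: A_1..A_3: k=1: 0+10323+18·9·31=15345; k=2: 5994+0+18·37·31=26640 → min 15345 | A_2..A_4: k=2: 0+9176+9·37·8=11840; k=3: 10323+0+9·31·8=12555 → min 11840 | A_3..A_5: k=3: 0+6448+37·31·26=36270; k=4: 9176+0+37·8·26=16872 → min 16872.
Length 4: A_1..A_4: k=1: 0+11840+18·9·8=13136; k=2: 5994+9176+18·37·8=20498; k=3: 15345+0+18·31·8=19809 → min 13136 | A_2..A_5: k=2: 0+16872+9·37·26=25530; k=3: 10323+6448+9·31·26=24025; k=4: 11840+0+9·8·26=13712 → min 13712.
Length 5: A_1..A_5: k=1: 0+13712+18·9·26=17924; k=2: 5994+16872+18·37·26=40182; k=3: 15345+6448+18·31·26=36301; k=4: 13136+0+18·8·26=16880 → min 16880.
Optimal order: ((A_1 (A_2 (A_3 A_4))) A_5) with cost 16880.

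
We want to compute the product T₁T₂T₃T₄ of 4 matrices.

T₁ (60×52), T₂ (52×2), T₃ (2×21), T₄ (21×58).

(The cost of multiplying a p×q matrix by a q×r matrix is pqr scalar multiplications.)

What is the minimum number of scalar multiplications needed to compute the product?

15636

Adjacent pairs: T₁T₂ = 60·52·2 = 6240; T₂T₃ = 52·2·21 = 2184; T₃T₄ = 2·21·58 = 2436.
Length 3: T₁..T₃: k=1: 0+2184+60·52·21=67704; k=2: 6240+0+60·2·21=8760 → min 8760 | T₂..T₄: k=2: 0+2436+52·2·58=8468; k=3: 2184+0+52·21·58=65520 → min 8468.
Length 4: T₁..T₄: k=1: 0+8468+60·52·58=189428; k=2: 6240+2436+60·2·58=15636; k=3: 8760+0+60·21·58=81840 → min 15636.
Optimal order: ((T₁T₂)(T₃T₄)) with cost 15636.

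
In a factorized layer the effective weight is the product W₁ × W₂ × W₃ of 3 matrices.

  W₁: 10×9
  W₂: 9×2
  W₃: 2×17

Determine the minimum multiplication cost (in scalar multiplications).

520

Order (W₁ × (W₂ × W₃)): (W₂ × W₃): 9×2 by 2×17 → 9×17, cost 9·2·17 = 306; (W₁ × (W₂ × W₃)): 10×9 by 9×17 → 10×17, cost 10·9·17 = 1530; cumulative 1836. Total 1836.
Order ((W₁ × W₂) × W₃): (W₁ × W₂): 10×9 by 9×2 → 10×2, cost 10·9·2 = 180; ((W₁ × W₂) × W₃): 10×2 by 2×17 → 10×17, cost 10·2·17 = 340; cumulative 520. Total 520.
Minimum: 520.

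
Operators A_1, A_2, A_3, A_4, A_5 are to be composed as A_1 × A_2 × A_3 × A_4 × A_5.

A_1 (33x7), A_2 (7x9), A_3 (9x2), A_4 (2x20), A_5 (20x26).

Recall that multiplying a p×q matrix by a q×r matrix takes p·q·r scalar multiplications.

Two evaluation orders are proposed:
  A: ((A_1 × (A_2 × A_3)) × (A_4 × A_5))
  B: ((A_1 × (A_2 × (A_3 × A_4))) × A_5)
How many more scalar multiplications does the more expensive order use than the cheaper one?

Order A = ((A_1 × (A_2 × A_3)) × (A_4 × A_5)): (A_2 × A_3): 7×9 by 9×2 → 7×2, cost 7·9·2 = 126; (A_1 × (A_2 × A_3)): 33×7 by 7×2 → 33×2, cost 33·7·2 = 462; cumulative 588; (A_4 × A_5): 2×20 by 20×26 → 2×26, cost 2·20·26 = 1040; ((A_1 × (A_2 × A_3)) × (A_4 × A_5)): 33×2 by 2×26 → 33×26, cost 33·2·26 = 1716; cumulative 3344. Total 3344.
Order B = ((A_1 × (A_2 × (A_3 × A_4))) × A_5): (A_3 × A_4): 9×2 by 2×20 → 9×20, cost 9·2·20 = 360; (A_2 × (A_3 × A_4)): 7×9 by 9×20 → 7×20, cost 7·9·20 = 1260; cumulative 1620; (A_1 × (A_2 × (A_3 × A_4))): 33×7 by 7×20 → 33×20, cost 33·7·20 = 4620; cumulative 6240; ((A_1 × (A_2 × (A_3 × A_4))) × A_5): 33×20 by 20×26 → 33×26, cost 33·20·26 = 17160; cumulative 23400. Total 23400.
Difference: |3344 − 23400| = 20056.

20056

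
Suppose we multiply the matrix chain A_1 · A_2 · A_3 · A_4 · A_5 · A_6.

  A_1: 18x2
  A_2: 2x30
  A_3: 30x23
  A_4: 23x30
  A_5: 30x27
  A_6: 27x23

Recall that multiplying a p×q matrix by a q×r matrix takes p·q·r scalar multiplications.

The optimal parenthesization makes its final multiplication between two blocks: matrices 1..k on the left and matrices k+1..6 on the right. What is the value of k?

Adjacent pairs: A_1A_2 = 18·2·30 = 1080; A_2A_3 = 2·30·23 = 1380; A_3A_4 = 30·23·30 = 20700; A_4A_5 = 23·30·27 = 18630; A_5A_6 = 30·27·23 = 18630.
Length 3: A_1..A_3: k=1: 0+1380+18·2·23=2208; k=2: 1080+0+18·30·23=13500 → min 2208 | A_2..A_4: k=2: 0+20700+2·30·30=22500; k=3: 1380+0+2·23·30=2760 → min 2760 | A_3..A_5: k=3: 0+18630+30·23·27=37260; k=4: 20700+0+30·30·27=45000 → min 37260 | A_4..A_6: k=4: 0+18630+23·30·23=34500; k=5: 18630+0+23·27·23=32913 → min 32913.
Length 4: A_1..A_4: k=1: 0+2760+18·2·30=3840; k=2: 1080+20700+18·30·30=37980; k=3: 2208+0+18·23·30=14628 → min 3840 | A_2..A_5: k=2: 0+37260+2·30·27=38880; k=3: 1380+18630+2·23·27=21252; k=4: 2760+0+2·30·27=4380 → min 4380 | A_3..A_6: k=3: 0+32913+30·23·23=48783; k=4: 20700+18630+30·30·23=60030; k=5: 37260+0+30·27·23=55890 → min 48783.
Length 5: A_1..A_5: k=1: 0+4380+18·2·27=5352; k=2: 1080+37260+18·30·27=52920; k=3: 2208+18630+18·23·27=32016; k=4: 3840+0+18·30·27=18420 → min 5352 | A_2..A_6: k=2: 0+48783+2·30·23=50163; k=3: 1380+32913+2·23·23=35351; k=4: 2760+18630+2·30·23=22770; k=5: 4380+0+2·27·23=5622 → min 5622.
Top-level splits: k=1: (A_1..A_1)·(A_2..A_6) → 0+5622+18·2·23 = 6450; k=2: (A_1..A_2)·(A_3..A_6) → 1080+48783+18·30·23 = 62283; k=3: (A_1..A_3)·(A_4..A_6) → 2208+32913+18·23·23 = 44643; k=4: (A_1..A_4)·(A_5..A_6) → 3840+18630+18·30·23 = 34890; k=5: (A_1..A_5)·(A_6..A_6) → 5352+0+18·27·23 = 16530.
Best split is after A_1, i.e. k = 1.

1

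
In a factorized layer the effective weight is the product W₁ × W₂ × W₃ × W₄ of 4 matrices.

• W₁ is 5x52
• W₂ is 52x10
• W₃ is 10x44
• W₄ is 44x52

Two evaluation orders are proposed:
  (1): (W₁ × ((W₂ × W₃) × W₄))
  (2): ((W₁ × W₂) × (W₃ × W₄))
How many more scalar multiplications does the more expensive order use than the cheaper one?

Order (1) = (W₁ × ((W₂ × W₃) × W₄)): (W₂ × W₃): 52×10 by 10×44 → 52×44, cost 52·10·44 = 22880; ((W₂ × W₃) × W₄): 52×44 by 44×52 → 52×52, cost 52·44·52 = 118976; cumulative 141856; (W₁ × ((W₂ × W₃) × W₄)): 5×52 by 52×52 → 5×52, cost 5·52·52 = 13520; cumulative 155376. Total 155376.
Order (2) = ((W₁ × W₂) × (W₃ × W₄)): (W₁ × W₂): 5×52 by 52×10 → 5×10, cost 5·52·10 = 2600; (W₃ × W₄): 10×44 by 44×52 → 10×52, cost 10·44·52 = 22880; ((W₁ × W₂) × (W₃ × W₄)): 5×10 by 10×52 → 5×52, cost 5·10·52 = 2600; cumulative 28080. Total 28080.
Difference: |155376 − 28080| = 127296.

127296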